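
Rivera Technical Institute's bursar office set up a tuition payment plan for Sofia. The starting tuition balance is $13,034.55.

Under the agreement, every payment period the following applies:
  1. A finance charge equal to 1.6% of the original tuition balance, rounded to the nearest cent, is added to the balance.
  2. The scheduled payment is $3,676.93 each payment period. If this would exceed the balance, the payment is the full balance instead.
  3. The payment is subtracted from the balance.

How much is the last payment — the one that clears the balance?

$2,837.96

Payment period 1: $13,034.55 +$208.55 interest = $13,243.10; pay $3,676.93 → $9,566.17
Payment period 2: $9,566.17 +$208.55 interest = $9,774.72; pay $3,676.93 → $6,097.79
Payment period 3: $6,097.79 +$208.55 interest = $6,306.34; pay $3,676.93 → $2,629.41
Payment period 4: $2,629.41 +$208.55 interest = $2,837.96; pay $2,837.96 → $0.00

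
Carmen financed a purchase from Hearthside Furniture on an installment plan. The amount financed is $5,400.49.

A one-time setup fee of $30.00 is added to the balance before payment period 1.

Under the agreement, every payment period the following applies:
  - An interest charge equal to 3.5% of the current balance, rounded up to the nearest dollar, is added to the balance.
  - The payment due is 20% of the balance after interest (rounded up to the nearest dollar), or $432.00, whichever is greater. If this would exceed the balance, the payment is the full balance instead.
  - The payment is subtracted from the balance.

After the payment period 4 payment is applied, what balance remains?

# | Opening | Interest | Payment | End bal
1 | $5,430.49 | $191.00 | $1,125.00 | $4,496.49
2 | $4,496.49 | $158.00 | $931.00 | $3,723.49
3 | $3,723.49 | $131.00 | $771.00 | $3,083.49
4 | $3,083.49 | $108.00 | $639.00 | $2,552.49

$2,552.49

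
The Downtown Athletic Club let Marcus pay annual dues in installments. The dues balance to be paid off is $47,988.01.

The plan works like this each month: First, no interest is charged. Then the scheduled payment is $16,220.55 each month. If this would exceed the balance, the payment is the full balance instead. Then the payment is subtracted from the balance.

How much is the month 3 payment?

Month 1: $47,988.01 − $16,220.55 → $31,767.46
Month 2: $31,767.46 − $16,220.55 → $15,546.91
Month 3: $15,546.91 − $15,546.91 → $0.00

$15,546.91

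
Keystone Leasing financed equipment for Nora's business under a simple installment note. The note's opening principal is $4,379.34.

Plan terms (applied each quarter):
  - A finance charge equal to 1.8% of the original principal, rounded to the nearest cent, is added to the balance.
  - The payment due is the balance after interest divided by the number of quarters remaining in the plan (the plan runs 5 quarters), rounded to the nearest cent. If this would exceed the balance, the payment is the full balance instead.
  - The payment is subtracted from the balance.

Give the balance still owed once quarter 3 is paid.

# | Opening | Interest | Payment | End bal
1 | $4,379.34 | $78.83 | $891.63 | $3,566.54
2 | $3,566.54 | $78.83 | $911.34 | $2,734.03
3 | $2,734.03 | $78.83 | $937.62 | $1,875.24

$1,875.24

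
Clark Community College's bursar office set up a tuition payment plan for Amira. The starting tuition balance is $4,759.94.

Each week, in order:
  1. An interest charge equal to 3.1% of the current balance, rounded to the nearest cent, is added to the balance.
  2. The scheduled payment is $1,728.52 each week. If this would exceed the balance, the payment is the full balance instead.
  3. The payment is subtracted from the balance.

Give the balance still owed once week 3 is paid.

$0.00

Week 1: $4,759.94 +$147.56 interest = $4,907.50; pay $1,728.52 → $3,178.98
Week 2: $3,178.98 +$98.55 interest = $3,277.53; pay $1,728.52 → $1,549.01
Week 3: $1,549.01 +$48.02 interest = $1,597.03; pay $1,597.03 → $0.00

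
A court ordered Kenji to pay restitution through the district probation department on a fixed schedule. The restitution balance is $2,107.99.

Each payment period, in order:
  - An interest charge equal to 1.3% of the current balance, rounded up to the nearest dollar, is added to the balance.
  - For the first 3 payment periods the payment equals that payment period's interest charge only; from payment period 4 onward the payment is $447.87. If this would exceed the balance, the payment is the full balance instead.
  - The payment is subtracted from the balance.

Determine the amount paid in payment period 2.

Payment period 1: opening $2,107.99; interest $28.00 → $2,135.99; payment $28.00; balance $2,107.99
Payment period 2: opening $2,107.99; interest $28.00 → $2,135.99; payment $28.00; balance $2,107.99

$28.00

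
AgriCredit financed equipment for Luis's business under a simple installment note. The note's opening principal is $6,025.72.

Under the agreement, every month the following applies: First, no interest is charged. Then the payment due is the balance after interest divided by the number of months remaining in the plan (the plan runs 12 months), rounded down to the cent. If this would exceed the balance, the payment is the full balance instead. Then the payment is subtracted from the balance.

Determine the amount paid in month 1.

Month 1: $6,025.72 − $502.14 → $5,523.58

$502.14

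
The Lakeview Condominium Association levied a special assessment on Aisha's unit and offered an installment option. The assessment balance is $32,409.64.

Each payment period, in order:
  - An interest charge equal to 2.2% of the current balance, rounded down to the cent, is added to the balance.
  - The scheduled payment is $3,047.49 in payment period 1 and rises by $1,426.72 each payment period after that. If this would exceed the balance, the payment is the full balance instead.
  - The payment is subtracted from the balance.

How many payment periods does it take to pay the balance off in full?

# | Opening | Interest | Payment | End bal
1 | $32,409.64 | $713.01 | $3,047.49 | $30,075.16
2 | $30,075.16 | $661.65 | $4,474.21 | $26,262.60
3 | $26,262.60 | $577.77 | $5,900.93 | $20,939.44
4 | $20,939.44 | $460.66 | $7,327.65 | $14,072.45
5 | $14,072.45 | $309.59 | $8,754.37 | $5,627.67
6 | $5,627.67 | $123.80 | $5,751.47 | $0.00
Balance reaches $0.00 in payment period 6.

6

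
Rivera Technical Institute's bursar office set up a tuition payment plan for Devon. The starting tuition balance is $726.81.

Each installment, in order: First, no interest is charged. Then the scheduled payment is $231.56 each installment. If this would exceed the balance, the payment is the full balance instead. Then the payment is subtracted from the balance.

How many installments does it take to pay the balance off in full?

4

Installment 1: opening $726.81; payment $231.56; balance $495.25
Installment 2: opening $495.25; payment $231.56; balance $263.69
Installment 3: opening $263.69; payment $231.56; balance $32.13
Installment 4: opening $32.13; payment $32.13; balance $0.00
Balance reaches $0.00 in installment 4.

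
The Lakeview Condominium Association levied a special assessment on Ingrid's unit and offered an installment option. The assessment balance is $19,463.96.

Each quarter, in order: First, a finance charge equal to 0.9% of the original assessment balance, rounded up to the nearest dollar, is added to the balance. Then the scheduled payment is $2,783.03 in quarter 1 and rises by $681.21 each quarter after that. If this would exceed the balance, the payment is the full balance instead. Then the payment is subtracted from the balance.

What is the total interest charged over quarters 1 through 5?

$880.00

Quarter 1: $19,463.96 +$176.00 interest = $19,639.96; pay $2,783.03 → $16,856.93
Quarter 2: $16,856.93 +$176.00 interest = $17,032.93; pay $3,464.24 → $13,568.69
Quarter 3: $13,568.69 +$176.00 interest = $13,744.69; pay $4,145.45 → $9,599.24
Quarter 4: $9,599.24 +$176.00 interest = $9,775.24; pay $4,826.66 → $4,948.58
Quarter 5: $4,948.58 +$176.00 interest = $5,124.58; pay $5,124.58 → $0.00
Total interest: $176.00 + $176.00 + $176.00 + $176.00 + $176.00 = $880.00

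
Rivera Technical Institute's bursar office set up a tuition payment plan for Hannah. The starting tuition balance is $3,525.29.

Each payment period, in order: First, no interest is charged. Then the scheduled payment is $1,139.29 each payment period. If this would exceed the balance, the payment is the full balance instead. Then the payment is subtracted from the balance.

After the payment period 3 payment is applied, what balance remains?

# | Opening | Payment | End bal
1 | $3,525.29 | $1,139.29 | $2,386.00
2 | $2,386.00 | $1,139.29 | $1,246.71
3 | $1,246.71 | $1,139.29 | $107.42

$107.42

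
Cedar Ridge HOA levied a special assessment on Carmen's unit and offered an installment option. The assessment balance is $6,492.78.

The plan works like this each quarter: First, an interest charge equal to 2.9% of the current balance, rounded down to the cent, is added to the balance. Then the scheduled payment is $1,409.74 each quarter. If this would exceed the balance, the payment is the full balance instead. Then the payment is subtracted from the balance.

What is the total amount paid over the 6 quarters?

Quarter 1: $6,492.78 +$188.29 interest = $6,681.07; pay $1,409.74 → $5,271.33
Quarter 2: $5,271.33 +$152.86 interest = $5,424.19; pay $1,409.74 → $4,014.45
Quarter 3: $4,014.45 +$116.41 interest = $4,130.86; pay $1,409.74 → $2,721.12
Quarter 4: $2,721.12 +$78.91 interest = $2,800.03; pay $1,409.74 → $1,390.29
Quarter 5: $1,390.29 +$40.31 interest = $1,430.60; pay $1,409.74 → $20.86
Quarter 6: $20.86 +$0.60 interest = $21.46; pay $21.46 → $0.00
Total paid: $7,070.16

$7,070.16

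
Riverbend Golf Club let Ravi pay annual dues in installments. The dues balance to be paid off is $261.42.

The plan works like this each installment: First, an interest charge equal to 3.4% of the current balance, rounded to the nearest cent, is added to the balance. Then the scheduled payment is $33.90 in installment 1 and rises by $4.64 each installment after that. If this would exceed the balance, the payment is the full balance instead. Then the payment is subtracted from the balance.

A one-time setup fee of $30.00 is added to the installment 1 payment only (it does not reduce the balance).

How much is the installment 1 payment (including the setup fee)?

$63.90

Installment 1: $261.42 +$8.89 interest = $270.31; pay $33.90 (+ $30.00 fee) → $236.41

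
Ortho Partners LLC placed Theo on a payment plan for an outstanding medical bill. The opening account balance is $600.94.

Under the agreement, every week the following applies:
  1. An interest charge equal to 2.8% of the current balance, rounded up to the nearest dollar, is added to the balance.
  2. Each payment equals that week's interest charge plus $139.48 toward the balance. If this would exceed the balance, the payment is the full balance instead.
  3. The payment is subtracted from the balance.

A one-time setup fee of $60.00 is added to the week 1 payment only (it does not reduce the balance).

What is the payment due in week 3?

$149.48

Week 1: opening $600.94; interest $17.00 → $617.94; payment $156.48 (+ $60.00 fee); balance $461.46
Week 2: opening $461.46; interest $13.00 → $474.46; payment $152.48; balance $321.98
Week 3: opening $321.98; interest $10.00 → $331.98; payment $149.48; balance $182.50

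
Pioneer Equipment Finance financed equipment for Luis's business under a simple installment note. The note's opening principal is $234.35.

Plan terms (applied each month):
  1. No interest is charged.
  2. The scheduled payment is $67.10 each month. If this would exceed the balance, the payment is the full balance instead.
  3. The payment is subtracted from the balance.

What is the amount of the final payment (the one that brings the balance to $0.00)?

Month 1: $234.35 − $67.10 → $167.25
Month 2: $167.25 − $67.10 → $100.15
Month 3: $100.15 − $67.10 → $33.05
Month 4: $33.05 − $33.05 → $0.00

$33.05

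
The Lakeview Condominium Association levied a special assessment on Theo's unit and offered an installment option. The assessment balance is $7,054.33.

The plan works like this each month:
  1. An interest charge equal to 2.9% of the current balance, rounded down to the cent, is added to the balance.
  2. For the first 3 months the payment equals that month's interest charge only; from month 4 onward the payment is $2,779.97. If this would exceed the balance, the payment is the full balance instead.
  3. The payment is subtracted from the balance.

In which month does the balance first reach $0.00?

Month 1: opening $7,054.33; interest $204.57 → $7,258.90; payment $204.57; balance $7,054.33
Month 2: opening $7,054.33; interest $204.57 → $7,258.90; payment $204.57; balance $7,054.33
Month 3: opening $7,054.33; interest $204.57 → $7,258.90; payment $204.57; balance $7,054.33
Month 4: opening $7,054.33; interest $204.57 → $7,258.90; payment $2,779.97; balance $4,478.93
Month 5: opening $4,478.93; interest $129.88 → $4,608.81; payment $2,779.97; balance $1,828.84
Month 6: opening $1,828.84; interest $53.03 → $1,881.87; payment $1,881.87; balance $0.00
Balance reaches $0.00 in month 6.

6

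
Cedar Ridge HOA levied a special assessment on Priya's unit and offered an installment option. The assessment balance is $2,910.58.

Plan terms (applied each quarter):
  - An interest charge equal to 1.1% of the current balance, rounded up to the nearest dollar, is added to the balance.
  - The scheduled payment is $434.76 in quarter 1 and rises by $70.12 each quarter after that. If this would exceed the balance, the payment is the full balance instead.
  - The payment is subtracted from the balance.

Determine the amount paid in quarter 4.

$645.12

# | Opening | Interest | Payment | End bal
1 | $2,910.58 | $33.00 | $434.76 | $2,508.82
2 | $2,508.82 | $28.00 | $504.88 | $2,031.94
3 | $2,031.94 | $23.00 | $575.00 | $1,479.94
4 | $1,479.94 | $17.00 | $645.12 | $851.82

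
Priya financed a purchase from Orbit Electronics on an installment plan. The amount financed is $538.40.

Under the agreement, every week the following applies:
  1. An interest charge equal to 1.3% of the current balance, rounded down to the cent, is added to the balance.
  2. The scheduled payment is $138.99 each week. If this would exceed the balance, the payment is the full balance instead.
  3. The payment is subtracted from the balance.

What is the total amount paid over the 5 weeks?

# | Opening | Interest | Payment | End bal
1 | $538.40 | $6.99 | $138.99 | $406.40
2 | $406.40 | $5.28 | $138.99 | $272.69
3 | $272.69 | $3.54 | $138.99 | $137.24
4 | $137.24 | $1.78 | $138.99 | $0.03
5 | $0.03 | $0.00 | $0.03 | $0.00
Total paid: $555.99

$555.99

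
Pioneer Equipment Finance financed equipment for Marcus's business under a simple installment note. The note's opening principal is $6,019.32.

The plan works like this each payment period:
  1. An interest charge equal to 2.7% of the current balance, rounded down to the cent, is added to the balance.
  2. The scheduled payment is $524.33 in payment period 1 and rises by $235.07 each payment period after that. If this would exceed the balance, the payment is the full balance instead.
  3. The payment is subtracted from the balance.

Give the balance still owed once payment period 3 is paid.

Payment period 1: $6,019.32 +$162.52 interest = $6,181.84; pay $524.33 → $5,657.51
Payment period 2: $5,657.51 +$152.75 interest = $5,810.26; pay $759.40 → $5,050.86
Payment period 3: $5,050.86 +$136.37 interest = $5,187.23; pay $994.47 → $4,192.76

$4,192.76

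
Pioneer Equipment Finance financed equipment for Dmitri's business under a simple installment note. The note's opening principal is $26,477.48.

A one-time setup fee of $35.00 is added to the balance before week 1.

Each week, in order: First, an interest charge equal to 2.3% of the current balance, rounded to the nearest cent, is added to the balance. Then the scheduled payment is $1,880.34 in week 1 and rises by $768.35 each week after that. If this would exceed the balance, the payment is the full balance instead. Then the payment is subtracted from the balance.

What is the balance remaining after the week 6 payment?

Week 1: $26,512.48 +$609.79 interest = $27,122.27; pay $1,880.34 → $25,241.93
Week 2: $25,241.93 +$580.56 interest = $25,822.49; pay $2,648.69 → $23,173.80
Week 3: $23,173.80 +$533.00 interest = $23,706.80; pay $3,417.04 → $20,289.76
Week 4: $20,289.76 +$466.66 interest = $20,756.42; pay $4,185.39 → $16,571.03
Week 5: $16,571.03 +$381.13 interest = $16,952.16; pay $4,953.74 → $11,998.42
Week 6: $11,998.42 +$275.96 interest = $12,274.38; pay $5,722.09 → $6,552.29

$6,552.29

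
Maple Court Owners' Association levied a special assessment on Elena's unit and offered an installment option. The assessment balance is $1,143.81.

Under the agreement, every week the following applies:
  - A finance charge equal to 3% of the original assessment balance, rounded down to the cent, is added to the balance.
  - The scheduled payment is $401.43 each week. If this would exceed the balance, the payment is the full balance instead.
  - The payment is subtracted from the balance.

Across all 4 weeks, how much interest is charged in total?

$137.24

Week 1: opening $1,143.81; interest $34.31 → $1,178.12; payment $401.43; balance $776.69
Week 2: opening $776.69; interest $34.31 → $811.00; payment $401.43; balance $409.57
Week 3: opening $409.57; interest $34.31 → $443.88; payment $401.43; balance $42.45
Week 4: opening $42.45; interest $34.31 → $76.76; payment $76.76; balance $0.00
Total interest: $34.31 + $34.31 + $34.31 + $34.31 = $137.24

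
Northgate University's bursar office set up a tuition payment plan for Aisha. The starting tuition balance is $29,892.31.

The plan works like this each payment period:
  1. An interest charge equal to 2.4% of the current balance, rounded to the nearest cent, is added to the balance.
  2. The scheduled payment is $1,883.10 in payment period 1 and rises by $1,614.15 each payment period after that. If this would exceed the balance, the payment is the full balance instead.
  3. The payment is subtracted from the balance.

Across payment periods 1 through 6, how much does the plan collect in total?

Payment period 1: opening $29,892.31; interest $717.42 → $30,609.73; payment $1,883.10; balance $28,726.63
Payment period 2: opening $28,726.63; interest $689.44 → $29,416.07; payment $3,497.25; balance $25,918.82
Payment period 3: opening $25,918.82; interest $622.05 → $26,540.87; payment $5,111.40; balance $21,429.47
Payment period 4: opening $21,429.47; interest $514.31 → $21,943.78; payment $6,725.55; balance $15,218.23
Payment period 5: opening $15,218.23; interest $365.24 → $15,583.47; payment $8,339.70; balance $7,243.77
Payment period 6: opening $7,243.77; interest $173.85 → $7,417.62; payment $7,417.62; balance $0.00
Total paid: $32,974.62

$32,974.62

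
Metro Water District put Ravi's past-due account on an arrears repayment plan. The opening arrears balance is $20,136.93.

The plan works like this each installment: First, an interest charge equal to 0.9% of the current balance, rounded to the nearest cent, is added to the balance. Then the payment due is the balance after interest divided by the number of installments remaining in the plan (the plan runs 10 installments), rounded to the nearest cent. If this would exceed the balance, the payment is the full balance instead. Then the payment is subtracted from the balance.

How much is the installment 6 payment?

# | Opening | Interest | Payment | End bal
1 | $20,136.93 | $181.23 | $2,031.82 | $18,286.34
2 | $18,286.34 | $164.58 | $2,050.10 | $16,400.82
3 | $16,400.82 | $147.61 | $2,068.55 | $14,479.88
4 | $14,479.88 | $130.32 | $2,087.17 | $12,523.03
5 | $12,523.03 | $112.71 | $2,105.96 | $10,529.78
6 | $10,529.78 | $94.77 | $2,124.91 | $8,499.64

$2,124.91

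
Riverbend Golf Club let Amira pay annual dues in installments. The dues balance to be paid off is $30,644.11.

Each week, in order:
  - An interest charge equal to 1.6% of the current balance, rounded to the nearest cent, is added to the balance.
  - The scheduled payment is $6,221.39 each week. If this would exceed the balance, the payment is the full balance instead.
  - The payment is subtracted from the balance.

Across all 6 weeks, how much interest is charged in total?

$1,536.68

Week 1: opening $30,644.11; interest $490.31 → $31,134.42; payment $6,221.39; balance $24,913.03
Week 2: opening $24,913.03; interest $398.61 → $25,311.64; payment $6,221.39; balance $19,090.25
Week 3: opening $19,090.25; interest $305.44 → $19,395.69; payment $6,221.39; balance $13,174.30
Week 4: opening $13,174.30; interest $210.79 → $13,385.09; payment $6,221.39; balance $7,163.70
Week 5: opening $7,163.70; interest $114.62 → $7,278.32; payment $6,221.39; balance $1,056.93
Week 6: opening $1,056.93; interest $16.91 → $1,073.84; payment $1,073.84; balance $0.00
Total interest: $490.31 + $398.61 + $305.44 + $210.79 + $114.62 + $16.91 = $1,536.68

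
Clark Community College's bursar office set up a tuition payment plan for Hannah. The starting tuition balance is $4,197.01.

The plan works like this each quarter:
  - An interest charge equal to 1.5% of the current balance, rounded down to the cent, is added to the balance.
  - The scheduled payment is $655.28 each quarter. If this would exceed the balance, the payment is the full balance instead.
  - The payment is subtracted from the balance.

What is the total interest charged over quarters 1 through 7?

$249.33

Quarter 1: opening $4,197.01; interest $62.95 → $4,259.96; payment $655.28; balance $3,604.68
Quarter 2: opening $3,604.68; interest $54.07 → $3,658.75; payment $655.28; balance $3,003.47
Quarter 3: opening $3,003.47; interest $45.05 → $3,048.52; payment $655.28; balance $2,393.24
Quarter 4: opening $2,393.24; interest $35.89 → $2,429.13; payment $655.28; balance $1,773.85
Quarter 5: opening $1,773.85; interest $26.60 → $1,800.45; payment $655.28; balance $1,145.17
Quarter 6: opening $1,145.17; interest $17.17 → $1,162.34; payment $655.28; balance $507.06
Quarter 7: opening $507.06; interest $7.60 → $514.66; payment $514.66; balance $0.00
Total interest: $62.95 + $54.07 + $45.05 + $35.89 + $26.60 + $17.17 + $7.60 = $249.33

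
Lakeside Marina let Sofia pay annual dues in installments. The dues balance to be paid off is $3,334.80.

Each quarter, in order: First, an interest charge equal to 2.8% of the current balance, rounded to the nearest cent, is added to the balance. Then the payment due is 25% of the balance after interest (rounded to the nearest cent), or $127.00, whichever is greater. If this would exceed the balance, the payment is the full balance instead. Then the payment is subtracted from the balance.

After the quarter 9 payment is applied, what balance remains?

Quarter 1: opening $3,334.80; interest $93.37 → $3,428.17; payment $857.04; balance $2,571.13
Quarter 2: opening $2,571.13; interest $71.99 → $2,643.12; payment $660.78; balance $1,982.34
Quarter 3: opening $1,982.34; interest $55.51 → $2,037.85; payment $509.46; balance $1,528.39
Quarter 4: opening $1,528.39; interest $42.79 → $1,571.18; payment $392.80; balance $1,178.38
Quarter 5: opening $1,178.38; interest $32.99 → $1,211.37; payment $302.84; balance $908.53
Quarter 6: opening $908.53; interest $25.44 → $933.97; payment $233.49; balance $700.48
Quarter 7: opening $700.48; interest $19.61 → $720.09; payment $180.02; balance $540.07
Quarter 8: opening $540.07; interest $15.12 → $555.19; payment $138.80; balance $416.39
Quarter 9: opening $416.39; interest $11.66 → $428.05; payment $127.00; balance $301.05

$301.05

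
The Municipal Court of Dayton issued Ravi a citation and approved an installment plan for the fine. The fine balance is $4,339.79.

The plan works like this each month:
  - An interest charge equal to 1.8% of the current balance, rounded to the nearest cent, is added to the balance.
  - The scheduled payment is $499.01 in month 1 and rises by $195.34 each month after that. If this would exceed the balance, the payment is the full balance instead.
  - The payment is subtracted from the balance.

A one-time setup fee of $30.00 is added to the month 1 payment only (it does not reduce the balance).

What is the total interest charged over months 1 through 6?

Month 1: $4,339.79 +$78.12 interest = $4,417.91; pay $499.01 (+ $30.00 fee) → $3,918.90
Month 2: $3,918.90 +$70.54 interest = $3,989.44; pay $694.35 → $3,295.09
Month 3: $3,295.09 +$59.31 interest = $3,354.40; pay $889.69 → $2,464.71
Month 4: $2,464.71 +$44.36 interest = $2,509.07; pay $1,085.03 → $1,424.04
Month 5: $1,424.04 +$25.63 interest = $1,449.67; pay $1,280.37 → $169.30
Month 6: $169.30 +$3.05 interest = $172.35; pay $172.35 → $0.00
Total interest: $78.12 + $70.54 + $59.31 + $44.36 + $25.63 + $3.05 = $281.01

$281.01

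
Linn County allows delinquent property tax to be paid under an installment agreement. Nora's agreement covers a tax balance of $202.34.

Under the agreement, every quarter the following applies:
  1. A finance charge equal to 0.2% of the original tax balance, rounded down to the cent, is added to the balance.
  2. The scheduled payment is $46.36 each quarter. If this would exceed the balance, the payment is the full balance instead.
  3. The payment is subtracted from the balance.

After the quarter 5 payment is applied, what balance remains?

$0.00

# | Opening | Interest | Payment | End bal
1 | $202.34 | $0.40 | $46.36 | $156.38
2 | $156.38 | $0.40 | $46.36 | $110.42
3 | $110.42 | $0.40 | $46.36 | $64.46
4 | $64.46 | $0.40 | $46.36 | $18.50
5 | $18.50 | $0.40 | $18.90 | $0.00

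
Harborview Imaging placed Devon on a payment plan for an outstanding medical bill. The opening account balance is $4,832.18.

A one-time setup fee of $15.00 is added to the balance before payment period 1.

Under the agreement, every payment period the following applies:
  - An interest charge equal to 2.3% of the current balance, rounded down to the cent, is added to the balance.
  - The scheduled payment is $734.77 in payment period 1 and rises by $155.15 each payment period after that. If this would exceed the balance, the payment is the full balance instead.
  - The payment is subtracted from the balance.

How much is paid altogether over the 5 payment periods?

$5,221.79

Payment period 1: $4,847.18 +$111.48 interest = $4,958.66; pay $734.77 → $4,223.89
Payment period 2: $4,223.89 +$97.14 interest = $4,321.03; pay $889.92 → $3,431.11
Payment period 3: $3,431.11 +$78.91 interest = $3,510.02; pay $1,045.07 → $2,464.95
Payment period 4: $2,464.95 +$56.69 interest = $2,521.64; pay $1,200.22 → $1,321.42
Payment period 5: $1,321.42 +$30.39 interest = $1,351.81; pay $1,351.81 → $0.00
Total paid: $5,221.79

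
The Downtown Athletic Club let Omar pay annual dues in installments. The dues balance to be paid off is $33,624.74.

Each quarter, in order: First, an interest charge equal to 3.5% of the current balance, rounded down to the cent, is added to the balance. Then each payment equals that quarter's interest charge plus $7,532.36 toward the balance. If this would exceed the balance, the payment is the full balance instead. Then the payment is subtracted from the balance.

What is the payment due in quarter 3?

# | Opening | Interest | Payment | End bal
1 | $33,624.74 | $1,176.86 | $8,709.22 | $26,092.38
2 | $26,092.38 | $913.23 | $8,445.59 | $18,560.02
3 | $18,560.02 | $649.60 | $8,181.96 | $11,027.66

$8,181.96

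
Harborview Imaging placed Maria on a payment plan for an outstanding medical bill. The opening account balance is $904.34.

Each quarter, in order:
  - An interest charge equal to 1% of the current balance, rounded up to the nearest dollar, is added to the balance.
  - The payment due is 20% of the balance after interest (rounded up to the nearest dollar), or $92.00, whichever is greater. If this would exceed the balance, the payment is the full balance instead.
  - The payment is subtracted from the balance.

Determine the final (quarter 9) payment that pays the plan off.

$30.34

Quarter 1: opening $904.34; interest $10.00 → $914.34; payment $183.00; balance $731.34
Quarter 2: opening $731.34; interest $8.00 → $739.34; payment $148.00; balance $591.34
Quarter 3: opening $591.34; interest $6.00 → $597.34; payment $120.00; balance $477.34
Quarter 4: opening $477.34; interest $5.00 → $482.34; payment $97.00; balance $385.34
Quarter 5: opening $385.34; interest $4.00 → $389.34; payment $92.00; balance $297.34
Quarter 6: opening $297.34; interest $3.00 → $300.34; payment $92.00; balance $208.34
Quarter 7: opening $208.34; interest $3.00 → $211.34; payment $92.00; balance $119.34
Quarter 8: opening $119.34; interest $2.00 → $121.34; payment $92.00; balance $29.34
Quarter 9: opening $29.34; interest $1.00 → $30.34; payment $30.34; balance $0.00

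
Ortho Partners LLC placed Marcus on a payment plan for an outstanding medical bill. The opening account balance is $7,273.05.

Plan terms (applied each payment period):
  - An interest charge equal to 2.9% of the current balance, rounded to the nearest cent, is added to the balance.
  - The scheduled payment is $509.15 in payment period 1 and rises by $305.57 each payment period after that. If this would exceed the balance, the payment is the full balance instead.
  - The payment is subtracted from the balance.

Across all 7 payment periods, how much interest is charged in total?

$966.46

# | Opening | Interest | Payment | End bal
1 | $7,273.05 | $210.92 | $509.15 | $6,974.82
2 | $6,974.82 | $202.27 | $814.72 | $6,362.37
3 | $6,362.37 | $184.51 | $1,120.29 | $5,426.59
4 | $5,426.59 | $157.37 | $1,425.86 | $4,158.10
5 | $4,158.10 | $120.58 | $1,731.43 | $2,547.25
6 | $2,547.25 | $73.87 | $2,037.00 | $584.12
7 | $584.12 | $16.94 | $601.06 | $0.00
Total interest: $210.92 + $202.27 + $184.51 + $157.37 + $120.58 + $73.87 + $16.94 = $966.46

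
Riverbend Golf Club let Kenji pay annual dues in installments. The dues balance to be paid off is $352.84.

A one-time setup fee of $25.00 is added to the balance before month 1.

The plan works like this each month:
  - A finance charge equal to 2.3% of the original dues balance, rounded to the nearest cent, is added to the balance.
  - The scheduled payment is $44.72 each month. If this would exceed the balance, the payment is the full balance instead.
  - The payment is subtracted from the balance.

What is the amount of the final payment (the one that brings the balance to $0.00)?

Month 1: opening $377.84; interest $8.12 → $385.96; payment $44.72; balance $341.24
Month 2: opening $341.24; interest $8.12 → $349.36; payment $44.72; balance $304.64
Month 3: opening $304.64; interest $8.12 → $312.76; payment $44.72; balance $268.04
Month 4: opening $268.04; interest $8.12 → $276.16; payment $44.72; balance $231.44
Month 5: opening $231.44; interest $8.12 → $239.56; payment $44.72; balance $194.84
Month 6: opening $194.84; interest $8.12 → $202.96; payment $44.72; balance $158.24
Month 7: opening $158.24; interest $8.12 → $166.36; payment $44.72; balance $121.64
Month 8: opening $121.64; interest $8.12 → $129.76; payment $44.72; balance $85.04
Month 9: opening $85.04; interest $8.12 → $93.16; payment $44.72; balance $48.44
Month 10: opening $48.44; interest $8.12 → $56.56; payment $44.72; balance $11.84
Month 11: opening $11.84; interest $8.12 → $19.96; payment $19.96; balance $0.00

$19.96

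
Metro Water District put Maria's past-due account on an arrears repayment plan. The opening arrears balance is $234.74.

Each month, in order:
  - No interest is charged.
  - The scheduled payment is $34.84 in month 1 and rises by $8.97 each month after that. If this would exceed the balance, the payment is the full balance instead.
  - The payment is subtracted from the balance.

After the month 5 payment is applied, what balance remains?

$0.00

Month 1: opening $234.74; payment $34.84; balance $199.90
Month 2: opening $199.90; payment $43.81; balance $156.09
Month 3: opening $156.09; payment $52.78; balance $103.31
Month 4: opening $103.31; payment $61.75; balance $41.56
Month 5: opening $41.56; payment $41.56; balance $0.00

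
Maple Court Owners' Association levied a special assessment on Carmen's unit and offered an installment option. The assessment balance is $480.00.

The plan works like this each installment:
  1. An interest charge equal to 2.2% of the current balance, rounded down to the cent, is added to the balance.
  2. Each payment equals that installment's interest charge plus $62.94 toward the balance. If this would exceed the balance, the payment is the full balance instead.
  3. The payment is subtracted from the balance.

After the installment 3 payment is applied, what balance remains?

$291.18

Installment 1: opening $480.00; interest $10.56 → $490.56; payment $73.50; balance $417.06
Installment 2: opening $417.06; interest $9.17 → $426.23; payment $72.11; balance $354.12
Installment 3: opening $354.12; interest $7.79 → $361.91; payment $70.73; balance $291.18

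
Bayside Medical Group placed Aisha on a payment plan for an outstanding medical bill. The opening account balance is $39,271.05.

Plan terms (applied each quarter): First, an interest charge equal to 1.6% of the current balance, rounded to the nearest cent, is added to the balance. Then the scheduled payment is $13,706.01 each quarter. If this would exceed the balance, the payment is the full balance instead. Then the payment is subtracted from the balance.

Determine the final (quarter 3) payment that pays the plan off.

$13,112.96

Quarter 1: $39,271.05 +$628.34 interest = $39,899.39; pay $13,706.01 → $26,193.38
Quarter 2: $26,193.38 +$419.09 interest = $26,612.47; pay $13,706.01 → $12,906.46
Quarter 3: $12,906.46 +$206.50 interest = $13,112.96; pay $13,112.96 → $0.00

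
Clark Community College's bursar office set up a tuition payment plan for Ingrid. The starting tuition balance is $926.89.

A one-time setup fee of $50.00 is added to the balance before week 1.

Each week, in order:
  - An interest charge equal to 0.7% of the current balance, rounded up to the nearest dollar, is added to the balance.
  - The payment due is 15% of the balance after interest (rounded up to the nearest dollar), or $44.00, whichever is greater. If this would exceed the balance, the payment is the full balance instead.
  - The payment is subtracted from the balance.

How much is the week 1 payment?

$148.00

Week 1: $976.89 +$7.00 interest = $983.89; pay $148.00 → $835.89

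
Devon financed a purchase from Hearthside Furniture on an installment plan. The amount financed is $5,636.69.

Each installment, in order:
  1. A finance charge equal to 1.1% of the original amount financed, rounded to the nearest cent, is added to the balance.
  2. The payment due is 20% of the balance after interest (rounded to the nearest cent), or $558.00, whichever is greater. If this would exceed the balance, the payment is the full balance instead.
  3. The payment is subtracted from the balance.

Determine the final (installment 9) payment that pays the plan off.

Installment 1: opening $5,636.69; interest $62.00 → $5,698.69; payment $1,139.74; balance $4,558.95
Installment 2: opening $4,558.95; interest $62.00 → $4,620.95; payment $924.19; balance $3,696.76
Installment 3: opening $3,696.76; interest $62.00 → $3,758.76; payment $751.75; balance $3,007.01
Installment 4: opening $3,007.01; interest $62.00 → $3,069.01; payment $613.80; balance $2,455.21
Installment 5: opening $2,455.21; interest $62.00 → $2,517.21; payment $558.00; balance $1,959.21
Installment 6: opening $1,959.21; interest $62.00 → $2,021.21; payment $558.00; balance $1,463.21
Installment 7: opening $1,463.21; interest $62.00 → $1,525.21; payment $558.00; balance $967.21
Installment 8: opening $967.21; interest $62.00 → $1,029.21; payment $558.00; balance $471.21
Installment 9: opening $471.21; interest $62.00 → $533.21; payment $533.21; balance $0.00

$533.21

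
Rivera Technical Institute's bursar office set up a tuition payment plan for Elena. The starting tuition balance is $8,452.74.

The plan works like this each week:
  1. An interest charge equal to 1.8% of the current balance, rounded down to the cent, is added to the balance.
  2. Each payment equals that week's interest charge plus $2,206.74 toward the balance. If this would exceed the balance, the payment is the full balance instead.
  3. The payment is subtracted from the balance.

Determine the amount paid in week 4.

# | Opening | Interest | Payment | End bal
1 | $8,452.74 | $152.14 | $2,358.88 | $6,246.00
2 | $6,246.00 | $112.42 | $2,319.16 | $4,039.26
3 | $4,039.26 | $72.70 | $2,279.44 | $1,832.52
4 | $1,832.52 | $32.98 | $1,865.50 | $0.00

$1,865.50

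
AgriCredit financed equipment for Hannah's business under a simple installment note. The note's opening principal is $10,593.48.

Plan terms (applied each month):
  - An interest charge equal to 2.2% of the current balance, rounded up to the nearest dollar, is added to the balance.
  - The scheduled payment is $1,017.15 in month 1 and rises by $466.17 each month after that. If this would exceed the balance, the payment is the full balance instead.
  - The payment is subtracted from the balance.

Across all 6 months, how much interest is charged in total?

$927.00

# | Opening | Interest | Payment | End bal
1 | $10,593.48 | $234.00 | $1,017.15 | $9,810.33
2 | $9,810.33 | $216.00 | $1,483.32 | $8,543.01
3 | $8,543.01 | $188.00 | $1,949.49 | $6,781.52
4 | $6,781.52 | $150.00 | $2,415.66 | $4,515.86
5 | $4,515.86 | $100.00 | $2,881.83 | $1,734.03
6 | $1,734.03 | $39.00 | $1,773.03 | $0.00
Total interest: $234.00 + $216.00 + $188.00 + $150.00 + $100.00 + $39.00 = $927.00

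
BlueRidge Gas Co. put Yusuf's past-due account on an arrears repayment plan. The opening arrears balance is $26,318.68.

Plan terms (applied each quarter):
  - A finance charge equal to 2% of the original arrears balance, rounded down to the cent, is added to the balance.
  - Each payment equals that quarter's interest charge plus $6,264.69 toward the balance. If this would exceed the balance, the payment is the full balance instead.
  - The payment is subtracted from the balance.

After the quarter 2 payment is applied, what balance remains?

$13,789.30

Quarter 1: opening $26,318.68; interest $526.37 → $26,845.05; payment $6,791.06; balance $20,053.99
Quarter 2: opening $20,053.99; interest $526.37 → $20,580.36; payment $6,791.06; balance $13,789.30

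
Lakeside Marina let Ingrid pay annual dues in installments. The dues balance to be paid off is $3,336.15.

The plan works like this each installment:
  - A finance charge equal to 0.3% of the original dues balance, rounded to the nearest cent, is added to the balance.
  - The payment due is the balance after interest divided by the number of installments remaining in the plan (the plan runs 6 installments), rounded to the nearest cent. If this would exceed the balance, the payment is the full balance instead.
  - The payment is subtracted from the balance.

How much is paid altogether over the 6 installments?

# | Opening | Interest | Payment | End bal
1 | $3,336.15 | $10.01 | $557.69 | $2,788.47
2 | $2,788.47 | $10.01 | $559.70 | $2,238.78
3 | $2,238.78 | $10.01 | $562.20 | $1,686.59
4 | $1,686.59 | $10.01 | $565.53 | $1,131.07
5 | $1,131.07 | $10.01 | $570.54 | $570.54
6 | $570.54 | $10.01 | $580.55 | $0.00
Total paid: $3,396.21

$3,396.21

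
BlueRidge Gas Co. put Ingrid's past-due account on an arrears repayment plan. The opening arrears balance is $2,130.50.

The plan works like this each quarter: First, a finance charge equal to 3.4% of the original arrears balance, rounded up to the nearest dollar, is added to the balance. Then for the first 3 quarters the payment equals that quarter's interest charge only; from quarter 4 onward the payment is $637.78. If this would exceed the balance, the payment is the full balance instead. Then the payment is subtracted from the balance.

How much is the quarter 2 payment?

$73.00

Quarter 1: $2,130.50 +$73.00 interest = $2,203.50; pay $73.00 → $2,130.50
Quarter 2: $2,130.50 +$73.00 interest = $2,203.50; pay $73.00 → $2,130.50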